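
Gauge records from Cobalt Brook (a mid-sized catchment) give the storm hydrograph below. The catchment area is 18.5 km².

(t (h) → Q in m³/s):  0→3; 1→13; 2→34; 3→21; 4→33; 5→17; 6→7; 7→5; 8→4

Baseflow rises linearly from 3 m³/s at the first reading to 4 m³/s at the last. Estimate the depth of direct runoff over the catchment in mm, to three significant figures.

d ≈ 20.5 mm

Direct runoff: 0.00, 9.88, 30.75, 17.62, 29.50, 13.38, 3.25, 1.12, 0.00 m³/s; ΣQ_DR = 105.5 m³/s.
V = ΣQ_DR · Δt = 105.5 × 3600 s = 3.798 × 10^5 m³.
Over A = 18.5 km², depth = V / A = 20.5 mm.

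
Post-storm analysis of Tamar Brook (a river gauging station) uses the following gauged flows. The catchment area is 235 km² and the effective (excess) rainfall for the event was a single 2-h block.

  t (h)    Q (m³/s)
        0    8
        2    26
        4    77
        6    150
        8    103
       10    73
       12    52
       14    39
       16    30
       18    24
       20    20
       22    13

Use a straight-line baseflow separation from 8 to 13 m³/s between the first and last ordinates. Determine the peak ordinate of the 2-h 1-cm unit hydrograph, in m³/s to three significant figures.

Direct runoff: 0.00, 17.55, 68.09, 140.64, 93.18, 62.73, 41.27, 27.82, 18.36, 11.91, 7.45, 0.00 m³/s; ΣQ_DR = 489.0 m³/s, peak = 140.64 m³/s.
Runoff depth d = ΣQ_DR·Δt / A = 489.0 × 7200 / (235 km²) = 14.98 mm.
The 1-cm UH is the DRH scaled by (10 mm)/d, so U_p = 140.64 × 10/14.98 = 93.9 m³/s.

U_p ≈ 93.9 m³/s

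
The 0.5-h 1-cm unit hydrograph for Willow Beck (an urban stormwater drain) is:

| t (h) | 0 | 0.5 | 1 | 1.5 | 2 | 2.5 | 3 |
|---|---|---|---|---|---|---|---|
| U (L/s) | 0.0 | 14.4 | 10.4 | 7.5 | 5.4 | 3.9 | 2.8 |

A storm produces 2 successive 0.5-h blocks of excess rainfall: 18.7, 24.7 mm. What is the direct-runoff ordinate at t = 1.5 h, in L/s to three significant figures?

By discrete convolution, Q_j = Σ (P_i / 10 mm) · U_{j−i}.
At t = 1.5 h (j=3): Q = (18.7/10)·7.5 + (24.7/10)·10.4 = 39.7 L/s.

Q ≈ 39.7 L/s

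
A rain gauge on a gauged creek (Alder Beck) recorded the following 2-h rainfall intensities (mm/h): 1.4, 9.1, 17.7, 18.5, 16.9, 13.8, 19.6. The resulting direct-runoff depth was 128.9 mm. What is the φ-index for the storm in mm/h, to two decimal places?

Only the 6 blocks with intensity above φ contribute runoff: 9.1, 17.7, 18.5, 16.9, 13.8, 19.6 mm/h.
Σ(I−φ)·Δt = d  ⇒  (9.1+17.7+18.5+16.9+13.8+19.6 − 6φ)·2 = 128.9
φ = (95.60 − 128.9/2) / 6 = 5.19 mm/h.

φ ≈ 5.19 mm/h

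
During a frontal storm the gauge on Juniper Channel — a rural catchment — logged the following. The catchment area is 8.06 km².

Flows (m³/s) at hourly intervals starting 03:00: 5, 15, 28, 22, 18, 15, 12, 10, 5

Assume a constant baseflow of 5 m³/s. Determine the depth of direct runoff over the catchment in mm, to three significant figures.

Direct runoff: 0.0, 10.0, 23.0, 17.0, 13.0, 10.0, 7.0, 5.0, 0.0 m³/s; ΣQ_DR = 85.00 m³/s.
V = ΣQ_DR · Δt = 85.00 × 3600 s = 3.060 × 10^5 m³.
Over A = 8.06 km², depth = V / A = 38.0 mm.

d ≈ 38.0 mm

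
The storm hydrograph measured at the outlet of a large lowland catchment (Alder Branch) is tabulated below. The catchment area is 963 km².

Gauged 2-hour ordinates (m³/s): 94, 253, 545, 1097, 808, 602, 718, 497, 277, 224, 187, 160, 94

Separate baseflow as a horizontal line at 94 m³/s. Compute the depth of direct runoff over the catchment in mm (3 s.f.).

d ≈ 32.4 mm

Direct runoff: 0.0, 159.0, 451.0, 1003.0, 714.0, 508.0, 624.0, 403.0, 183.0, 130.0, 93.0, 66.0, 0.0 m³/s; ΣQ_DR = 4334 m³/s.
V = ΣQ_DR · Δt = 4334 × 7200 s = 3.120 × 10^7 m³.
Over A = 963 km², depth = V / A = 32.4 mm.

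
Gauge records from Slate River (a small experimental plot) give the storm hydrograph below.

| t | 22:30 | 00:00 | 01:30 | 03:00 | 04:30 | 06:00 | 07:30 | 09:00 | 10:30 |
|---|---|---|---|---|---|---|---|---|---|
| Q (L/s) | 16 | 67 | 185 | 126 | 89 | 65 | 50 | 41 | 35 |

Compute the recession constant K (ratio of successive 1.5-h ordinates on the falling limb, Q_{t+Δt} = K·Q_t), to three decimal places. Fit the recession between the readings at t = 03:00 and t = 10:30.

K ≈ 0.774

Using the recession-limb readings at t = 03:00 and t = 10:30: Q falls from 126 to 35 L/s over 5 intervals.
K = (Q₂/Q₁)^(1/5) = (35/126)^(1/5) = 0.774.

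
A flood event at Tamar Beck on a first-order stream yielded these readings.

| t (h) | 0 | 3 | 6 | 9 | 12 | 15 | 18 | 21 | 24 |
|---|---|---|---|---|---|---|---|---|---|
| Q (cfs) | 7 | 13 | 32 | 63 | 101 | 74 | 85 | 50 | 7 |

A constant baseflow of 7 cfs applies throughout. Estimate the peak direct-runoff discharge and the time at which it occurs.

Q_p = 94.0 cfs at t = 12 h

Subtracting baseflow gives direct-runoff ordinates: 0.0, 6.0, 25.0, 56.0, 94.0, 67.0, 78.0, 43.0, 0.0 cfs.
The maximum is 94.0 cfs, occurring at the reading for t = 12 h.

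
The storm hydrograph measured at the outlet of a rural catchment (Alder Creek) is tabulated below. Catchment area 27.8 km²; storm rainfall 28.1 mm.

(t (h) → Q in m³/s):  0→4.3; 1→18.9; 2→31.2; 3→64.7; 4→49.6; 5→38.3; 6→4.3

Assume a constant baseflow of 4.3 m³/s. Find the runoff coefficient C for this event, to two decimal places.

ΣQ_DR = 181.2 m³/s; V = ΣQ_DR·Δt = 6.523 × 10^5 m³.
Runoff depth d = V / A = 23.46 mm.
C = d / P = 23.46 / 28.1 = 0.84.

C ≈ 0.84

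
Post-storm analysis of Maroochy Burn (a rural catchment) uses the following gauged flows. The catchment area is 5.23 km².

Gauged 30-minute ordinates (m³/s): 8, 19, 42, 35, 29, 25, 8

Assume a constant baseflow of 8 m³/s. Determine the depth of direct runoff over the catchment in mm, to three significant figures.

Direct runoff: 0.0, 11.0, 34.0, 27.0, 21.0, 17.0, 0.0 m³/s; ΣQ_DR = 110.0 m³/s.
V = ΣQ_DR · Δt = 110.0 × 1800 s = 1.980 × 10^5 m³.
Over A = 5.23 km², depth = V / A = 37.9 mm.

d ≈ 37.9 mm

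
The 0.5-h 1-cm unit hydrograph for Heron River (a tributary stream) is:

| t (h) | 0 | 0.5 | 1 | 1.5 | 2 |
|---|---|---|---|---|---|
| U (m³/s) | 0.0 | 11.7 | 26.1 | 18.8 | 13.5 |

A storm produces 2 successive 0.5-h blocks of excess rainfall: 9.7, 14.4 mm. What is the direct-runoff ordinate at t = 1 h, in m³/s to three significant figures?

By discrete convolution, Q_j = Σ (P_i / 10 mm) · U_{j−i}.
At t = 1 h (j=2): Q = (9.7/10)·26.1 + (14.4/10)·11.7 = 42.2 m³/s.

Q ≈ 42.2 m³/s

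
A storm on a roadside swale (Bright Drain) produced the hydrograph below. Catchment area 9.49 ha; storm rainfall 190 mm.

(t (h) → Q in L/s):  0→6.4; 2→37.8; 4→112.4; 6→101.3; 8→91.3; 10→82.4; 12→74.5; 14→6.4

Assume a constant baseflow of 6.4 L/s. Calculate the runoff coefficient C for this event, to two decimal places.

ΣQ_DR = 461.3 L/s; V = ΣQ_DR·Δt = 3.321 × 10^6 L.
Runoff depth d = V / A = 35.00 mm.
C = d / P = 35.00 / 190 = 0.18.

C ≈ 0.18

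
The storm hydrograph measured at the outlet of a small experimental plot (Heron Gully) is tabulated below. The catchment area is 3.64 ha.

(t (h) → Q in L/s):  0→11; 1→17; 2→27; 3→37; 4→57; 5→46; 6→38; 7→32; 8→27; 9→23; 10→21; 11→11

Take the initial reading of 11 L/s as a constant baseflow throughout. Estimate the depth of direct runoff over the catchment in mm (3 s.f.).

d ≈ 21.3 mm

Direct runoff: 0.0, 6.0, 16.0, 26.0, 46.0, 35.0, 27.0, 21.0, 16.0, 12.0, 10.0, 0.0 L/s; ΣQ_DR = 215.0 L/s.
V = ΣQ_DR · Δt = 215.0 × 3600 s = 7.740 × 10^5 L.
Over A = 3.64 ha, depth = V / A = 21.3 mm.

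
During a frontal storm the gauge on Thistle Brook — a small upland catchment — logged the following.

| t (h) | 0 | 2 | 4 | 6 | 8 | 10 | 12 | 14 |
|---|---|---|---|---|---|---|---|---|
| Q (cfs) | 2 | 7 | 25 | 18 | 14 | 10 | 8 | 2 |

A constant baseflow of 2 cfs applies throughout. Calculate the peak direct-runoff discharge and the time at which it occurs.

Q_p = 23.0 cfs at t = 4 h

Subtracting baseflow gives direct-runoff ordinates: 0.0, 5.0, 23.0, 16.0, 12.0, 8.0, 6.0, 0.0 cfs.
The maximum is 23.0 cfs, occurring at the reading for t = 4 h.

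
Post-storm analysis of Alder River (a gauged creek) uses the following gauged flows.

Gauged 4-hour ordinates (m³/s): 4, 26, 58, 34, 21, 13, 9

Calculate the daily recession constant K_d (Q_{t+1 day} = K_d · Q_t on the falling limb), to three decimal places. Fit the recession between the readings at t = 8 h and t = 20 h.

Between t = 8 h and t = 20 h the flow falls from 58 to 13 m³/s over 3×4 h = 12 h.
Per-interval ratio K = (13/58)^(1/3) = 0.6074; K_d = K^(24/4) = 0.050.

K_d ≈ 0.050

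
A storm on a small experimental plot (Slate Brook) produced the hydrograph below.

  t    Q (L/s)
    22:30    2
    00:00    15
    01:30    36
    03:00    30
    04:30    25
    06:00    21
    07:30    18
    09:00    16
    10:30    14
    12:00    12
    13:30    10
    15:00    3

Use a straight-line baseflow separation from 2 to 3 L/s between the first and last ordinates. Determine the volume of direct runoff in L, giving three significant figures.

Direct-runoff ordinates (Q − Q_b): 0.00, 12.91, 33.82, 27.73, 22.64, 18.55, 15.45, 13.36, 11.27, 9.18, 7.09, 0.00 L/s.
ΣQ_DR = 172.0 L/s.
With Δt = 1.5 h = 5400 s, V = ΣQ_DR · Δt = 172.0 × 5400 = 9.29 × 10^5 L.

V ≈ 9.29 × 10^5 L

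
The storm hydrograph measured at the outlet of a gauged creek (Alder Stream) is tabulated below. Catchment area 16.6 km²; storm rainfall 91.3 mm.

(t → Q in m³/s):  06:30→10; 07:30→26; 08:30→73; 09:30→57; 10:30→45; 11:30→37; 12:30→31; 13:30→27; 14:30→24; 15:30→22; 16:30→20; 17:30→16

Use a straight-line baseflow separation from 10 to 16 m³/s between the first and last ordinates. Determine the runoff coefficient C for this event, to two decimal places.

ΣQ_DR = 232.0 m³/s; V = ΣQ_DR·Δt = 8.352 × 10^5 m³.
Runoff depth d = V / A = 50.31 mm.
C = d / P = 50.31 / 91.3 = 0.55.

C ≈ 0.55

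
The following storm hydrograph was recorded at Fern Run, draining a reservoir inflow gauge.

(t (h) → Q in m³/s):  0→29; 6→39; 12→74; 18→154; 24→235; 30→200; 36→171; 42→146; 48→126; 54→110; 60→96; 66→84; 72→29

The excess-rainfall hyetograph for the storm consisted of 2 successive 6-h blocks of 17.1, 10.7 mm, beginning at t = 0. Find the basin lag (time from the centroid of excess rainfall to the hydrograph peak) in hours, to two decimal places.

t_L ≈ 18.69 h

Centroid of excess rainfall: t_c = Σ P_i·t̄_i / ΣP_i = 5.3094 h (block centres at 3, 9 h).
Hydrograph peak occurs at t = 24 h, so basin lag t_L = 24 − 5.3094 = 18.69 h.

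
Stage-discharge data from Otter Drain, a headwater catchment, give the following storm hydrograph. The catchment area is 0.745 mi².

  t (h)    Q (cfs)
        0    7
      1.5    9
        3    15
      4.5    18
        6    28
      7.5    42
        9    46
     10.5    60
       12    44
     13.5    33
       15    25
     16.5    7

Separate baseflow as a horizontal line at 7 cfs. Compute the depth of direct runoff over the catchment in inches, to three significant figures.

d ≈ 0.780 in

Direct runoff: 0.0, 2.0, 8.0, 11.0, 21.0, 35.0, 39.0, 53.0, 37.0, 26.0, 18.0, 0.0 cfs; ΣQ_DR = 250.0 cfs.
V = ΣQ_DR · Δt = 250.0 × 5400 s = 1.350 × 10^6 ft³.
Over A = 0.745 mi², depth = V / A = 0.780 in.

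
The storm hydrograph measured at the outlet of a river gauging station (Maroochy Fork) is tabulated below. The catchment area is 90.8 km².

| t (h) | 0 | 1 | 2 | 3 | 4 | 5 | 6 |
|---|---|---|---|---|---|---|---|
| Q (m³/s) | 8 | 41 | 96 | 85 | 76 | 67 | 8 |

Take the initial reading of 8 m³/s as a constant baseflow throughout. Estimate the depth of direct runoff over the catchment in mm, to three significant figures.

d ≈ 12.9 mm

Direct runoff: 0.0, 33.0, 88.0, 77.0, 68.0, 59.0, 0.0 m³/s; ΣQ_DR = 325.0 m³/s.
V = ΣQ_DR · Δt = 325.0 × 3600 s = 1.170 × 10^6 m³.
Over A = 90.8 km², depth = V / A = 12.9 mm.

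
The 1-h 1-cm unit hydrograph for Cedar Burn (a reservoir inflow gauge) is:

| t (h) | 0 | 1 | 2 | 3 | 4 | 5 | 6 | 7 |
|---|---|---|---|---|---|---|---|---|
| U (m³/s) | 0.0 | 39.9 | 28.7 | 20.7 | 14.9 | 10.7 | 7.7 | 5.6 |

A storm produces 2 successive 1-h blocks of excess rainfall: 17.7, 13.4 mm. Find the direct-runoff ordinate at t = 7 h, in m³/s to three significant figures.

By discrete convolution, Q_j = Σ (P_i / 10 mm) · U_{j−i}.
At t = 7 h (j=7): Q = (17.7/10)·5.6 + (13.4/10)·7.7 = 20.2 m³/s.

Q ≈ 20.2 m³/s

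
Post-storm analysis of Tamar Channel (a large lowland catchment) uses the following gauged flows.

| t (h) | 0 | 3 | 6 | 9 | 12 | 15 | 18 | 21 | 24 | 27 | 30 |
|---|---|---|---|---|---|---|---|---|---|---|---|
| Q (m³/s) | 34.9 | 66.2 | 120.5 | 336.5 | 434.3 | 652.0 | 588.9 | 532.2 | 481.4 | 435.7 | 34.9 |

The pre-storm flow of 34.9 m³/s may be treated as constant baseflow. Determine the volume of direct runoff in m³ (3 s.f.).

V ≈ 3.60 × 10^7 m³

Direct-runoff ordinates (Q − Q_b): 0.0, 31.3, 85.6, 301.6, 399.4, 617.1, 554.0, 497.3, 446.5, 400.8, 0.0 m³/s.
ΣQ_DR = 3334 m³/s.
With Δt = 3 h = 10800 s, V = ΣQ_DR · Δt = 3334 × 10800 = 3.60 × 10^7 m³.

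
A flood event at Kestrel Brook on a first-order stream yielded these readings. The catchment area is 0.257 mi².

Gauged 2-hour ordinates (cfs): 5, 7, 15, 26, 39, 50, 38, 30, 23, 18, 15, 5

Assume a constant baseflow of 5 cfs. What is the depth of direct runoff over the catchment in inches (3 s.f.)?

Direct runoff: 0.0, 2.0, 10.0, 21.0, 34.0, 45.0, 33.0, 25.0, 18.0, 13.0, 10.0, 0.0 cfs; ΣQ_DR = 211.0 cfs.
V = ΣQ_DR · Δt = 211.0 × 7200 s = 1.519 × 10^6 ft³.
Over A = 0.257 mi², depth = V / A = 2.54 in.

d ≈ 2.54 in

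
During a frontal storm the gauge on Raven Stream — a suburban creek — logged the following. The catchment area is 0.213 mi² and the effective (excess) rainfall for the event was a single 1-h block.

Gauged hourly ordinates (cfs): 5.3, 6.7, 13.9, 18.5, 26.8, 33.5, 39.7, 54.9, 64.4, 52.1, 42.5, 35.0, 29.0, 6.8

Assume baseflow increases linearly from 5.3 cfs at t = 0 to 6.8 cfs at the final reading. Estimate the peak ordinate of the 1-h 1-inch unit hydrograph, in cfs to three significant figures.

Direct runoff: 0.00, 1.28, 8.37, 12.85, 21.04, 27.62, 33.71, 48.79, 58.18, 45.76, 36.05, 28.43, 22.32, 0.00 cfs; ΣQ_DR = 344.4 cfs, peak = 58.18 cfs.
Runoff depth d = ΣQ_DR·Δt / A = 344.4 × 3600 / (0.213 mi²) = 2.506 in.
The 1-inch UH is the DRH scaled by (1 in)/d, so U_p = 58.18 × 1/2.506 = 23.2 cfs.

U_p ≈ 23.2 cfs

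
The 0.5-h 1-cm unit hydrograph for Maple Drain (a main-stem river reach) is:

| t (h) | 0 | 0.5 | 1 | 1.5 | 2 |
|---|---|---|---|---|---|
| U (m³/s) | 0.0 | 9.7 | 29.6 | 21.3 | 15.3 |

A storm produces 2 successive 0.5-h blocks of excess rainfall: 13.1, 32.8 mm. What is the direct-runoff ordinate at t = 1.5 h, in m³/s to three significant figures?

By discrete convolution, Q_j = Σ (P_i / 10 mm) · U_{j−i}.
At t = 1.5 h (j=3): Q = (13.1/10)·21.3 + (32.8/10)·29.6 = 125 m³/s.

Q ≈ 125 m³/s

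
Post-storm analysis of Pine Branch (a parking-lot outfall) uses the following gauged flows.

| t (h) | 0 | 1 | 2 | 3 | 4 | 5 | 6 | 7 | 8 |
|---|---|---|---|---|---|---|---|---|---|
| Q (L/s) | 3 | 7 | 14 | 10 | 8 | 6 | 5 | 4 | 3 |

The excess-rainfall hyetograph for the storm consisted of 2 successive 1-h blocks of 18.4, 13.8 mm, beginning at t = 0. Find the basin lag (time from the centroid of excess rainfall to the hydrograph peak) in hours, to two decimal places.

t_L ≈ 1.07 h

Centroid of excess rainfall: t_c = Σ P_i·t̄_i / ΣP_i = 0.9286 h (block centres at 0.5, 1.5 h).
Hydrograph peak occurs at t = 2 h, so basin lag t_L = 2 − 0.9286 = 1.07 h.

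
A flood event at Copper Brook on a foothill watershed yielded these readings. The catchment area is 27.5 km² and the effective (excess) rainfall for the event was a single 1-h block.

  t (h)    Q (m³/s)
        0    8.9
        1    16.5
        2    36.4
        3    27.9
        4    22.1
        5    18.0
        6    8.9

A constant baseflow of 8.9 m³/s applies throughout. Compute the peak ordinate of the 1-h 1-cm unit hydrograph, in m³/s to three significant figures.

Direct runoff: 0.0, 7.6, 27.5, 19.0, 13.2, 9.1, 0.0 m³/s; ΣQ_DR = 76.40 m³/s, peak = 27.5 m³/s.
Runoff depth d = ΣQ_DR·Δt / A = 76.40 × 3600 / (27.5 km²) = 10.00 mm.
The 1-cm UH is the DRH scaled by (10 mm)/d, so U_p = 27.5 × 10/10.00 = 27.5 m³/s.

U_p ≈ 27.5 m³/s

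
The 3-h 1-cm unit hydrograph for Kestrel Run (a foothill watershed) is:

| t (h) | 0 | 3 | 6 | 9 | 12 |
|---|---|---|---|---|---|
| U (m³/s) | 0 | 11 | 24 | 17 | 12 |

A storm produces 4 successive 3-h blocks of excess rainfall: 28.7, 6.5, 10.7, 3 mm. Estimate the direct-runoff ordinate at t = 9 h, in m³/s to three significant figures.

Q ≈ 76.2 m³/s

By discrete convolution, Q_j = Σ (P_i / 10 mm) · U_{j−i}.
At t = 9 h (j=3): Q = (28.7/10)·17 + (6.5/10)·24 + (10.7/10)·11 + (3/10)·0 = 76.2 m³/s.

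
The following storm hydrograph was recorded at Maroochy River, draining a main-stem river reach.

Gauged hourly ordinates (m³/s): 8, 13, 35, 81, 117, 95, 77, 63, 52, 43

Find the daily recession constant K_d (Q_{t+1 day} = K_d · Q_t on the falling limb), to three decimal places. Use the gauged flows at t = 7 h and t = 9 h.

Between t = 7 h and t = 9 h the flow falls from 63 to 43 m³/s over 2×1 h = 2 h.
Per-interval ratio K = (43/63)^(1/2) = 0.8262; K_d = K^(24/1) = 0.010.

K_d ≈ 0.010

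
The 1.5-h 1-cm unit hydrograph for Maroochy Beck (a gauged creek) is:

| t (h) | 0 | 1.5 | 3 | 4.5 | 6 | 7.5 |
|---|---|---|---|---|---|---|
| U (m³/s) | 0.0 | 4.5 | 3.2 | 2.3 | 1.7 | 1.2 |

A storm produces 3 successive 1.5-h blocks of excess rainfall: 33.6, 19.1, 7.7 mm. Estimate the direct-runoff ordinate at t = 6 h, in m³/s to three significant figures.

By discrete convolution, Q_j = Σ (P_i / 10 mm) · U_{j−i}.
At t = 6 h (j=4): Q = (33.6/10)·1.7 + (19.1/10)·2.3 + (7.7/10)·3.2 = 12.6 m³/s.

Q ≈ 12.6 m³/s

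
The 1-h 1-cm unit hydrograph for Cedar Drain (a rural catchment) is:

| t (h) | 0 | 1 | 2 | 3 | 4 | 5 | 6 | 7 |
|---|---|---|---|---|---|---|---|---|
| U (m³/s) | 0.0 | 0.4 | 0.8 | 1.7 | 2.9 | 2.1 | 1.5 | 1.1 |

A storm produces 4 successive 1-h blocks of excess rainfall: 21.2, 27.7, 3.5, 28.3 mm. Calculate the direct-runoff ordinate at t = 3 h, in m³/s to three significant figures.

Q ≈ 5.96 m³/s

By discrete convolution, Q_j = Σ (P_i / 10 mm) · U_{j−i}.
At t = 3 h (j=3): Q = (21.2/10)·1.7 + (27.7/10)·0.8 + (3.5/10)·0.4 + (28.3/10)·0.0 = 5.96 m³/s.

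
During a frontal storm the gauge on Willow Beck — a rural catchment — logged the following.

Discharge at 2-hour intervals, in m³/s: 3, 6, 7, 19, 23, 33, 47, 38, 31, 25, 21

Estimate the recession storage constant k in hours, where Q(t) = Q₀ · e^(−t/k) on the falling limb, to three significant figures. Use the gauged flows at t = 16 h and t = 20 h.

On the falling limb, Q drops from 31 to 21 m³/s between t = 16 h and t = 20 h (Δt = 4 h).
k = −Δt / ln(Q₂/Q₁) = −4 / ln(21/31) = 10.3 h.

k ≈ 10.3 h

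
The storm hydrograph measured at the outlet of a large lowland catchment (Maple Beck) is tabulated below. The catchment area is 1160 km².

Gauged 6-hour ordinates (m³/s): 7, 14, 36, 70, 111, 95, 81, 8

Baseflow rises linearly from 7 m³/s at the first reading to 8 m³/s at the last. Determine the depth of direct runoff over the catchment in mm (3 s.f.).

d ≈ 6.74 mm

Direct runoff: 0.00, 6.86, 28.71, 62.57, 103.43, 87.29, 73.14, 0.00 m³/s; ΣQ_DR = 362.0 m³/s.
V = ΣQ_DR · Δt = 362.0 × 21600 s = 7.819 × 10^6 m³.
Over A = 1160 km², depth = V / A = 6.74 mm.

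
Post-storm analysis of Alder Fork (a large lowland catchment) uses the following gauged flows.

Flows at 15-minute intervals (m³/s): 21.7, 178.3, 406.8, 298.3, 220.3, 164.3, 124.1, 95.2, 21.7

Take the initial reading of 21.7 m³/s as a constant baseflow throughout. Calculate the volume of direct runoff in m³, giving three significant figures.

Direct-runoff ordinates (Q − Q_b): 0.0, 156.6, 385.1, 276.6, 198.6, 142.6, 102.4, 73.5, 0.0 m³/s.
ΣQ_DR = 1335 m³/s.
With Δt = 0.25 h = 900 s, V = ΣQ_DR · Δt = 1335 × 900 = 1.20 × 10^6 m³.

V ≈ 1.20 × 10^6 m³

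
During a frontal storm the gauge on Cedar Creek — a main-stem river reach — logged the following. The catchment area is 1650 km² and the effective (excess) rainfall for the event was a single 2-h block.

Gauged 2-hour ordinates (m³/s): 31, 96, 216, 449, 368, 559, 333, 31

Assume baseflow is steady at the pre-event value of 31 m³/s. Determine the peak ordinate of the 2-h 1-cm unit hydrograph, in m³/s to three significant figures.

Direct runoff: 0.0, 65.0, 185.0, 418.0, 337.0, 528.0, 302.0, 0.0 m³/s; ΣQ_DR = 1835 m³/s, peak = 528.0 m³/s.
Runoff depth d = ΣQ_DR·Δt / A = 1835 × 7200 / (1650 km²) = 8.007 mm.
The 1-cm UH is the DRH scaled by (10 mm)/d, so U_p = 528.0 × 10/8.007 = 659 m³/s.

U_p ≈ 659 m³/s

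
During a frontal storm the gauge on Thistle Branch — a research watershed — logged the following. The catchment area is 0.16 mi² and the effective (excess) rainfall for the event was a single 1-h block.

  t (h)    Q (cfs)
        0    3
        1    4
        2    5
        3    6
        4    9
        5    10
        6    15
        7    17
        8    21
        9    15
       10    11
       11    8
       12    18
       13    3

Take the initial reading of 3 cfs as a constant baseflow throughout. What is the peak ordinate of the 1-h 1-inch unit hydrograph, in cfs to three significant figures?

U_p ≈ 18.0 cfs

Direct runoff: 0.0, 1.0, 2.0, 3.0, 6.0, 7.0, 12.0, 14.0, 18.0, 12.0, 8.0, 5.0, 15.0, 0.0 cfs; ΣQ_DR = 103.0 cfs, peak = 18.0 cfs.
Runoff depth d = ΣQ_DR·Δt / A = 103.0 × 3600 / (0.16 mi²) = 0.9975 in.
The 1-inch UH is the DRH scaled by (1 in)/d, so U_p = 18.0 × 1/0.9975 = 18.0 cfs.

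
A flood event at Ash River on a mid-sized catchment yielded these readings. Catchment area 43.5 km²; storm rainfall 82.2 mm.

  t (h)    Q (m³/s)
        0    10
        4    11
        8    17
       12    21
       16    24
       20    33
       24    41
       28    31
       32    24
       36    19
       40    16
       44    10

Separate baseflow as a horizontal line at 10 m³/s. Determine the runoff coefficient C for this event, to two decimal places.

C ≈ 0.55

ΣQ_DR = 137.0 m³/s; V = ΣQ_DR·Δt = 1.973 × 10^6 m³.
Runoff depth d = V / A = 45.35 mm.
C = d / P = 45.35 / 82.2 = 0.55.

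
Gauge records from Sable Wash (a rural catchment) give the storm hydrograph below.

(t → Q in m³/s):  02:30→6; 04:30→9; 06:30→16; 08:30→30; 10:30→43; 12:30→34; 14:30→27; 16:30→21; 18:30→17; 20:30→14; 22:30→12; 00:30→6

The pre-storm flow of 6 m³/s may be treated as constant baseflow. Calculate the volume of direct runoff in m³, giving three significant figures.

V ≈ 1.17 × 10^6 m³

Direct-runoff ordinates (Q − Q_b): 0.0, 3.0, 10.0, 24.0, 37.0, 28.0, 21.0, 15.0, 11.0, 8.0, 6.0, 0.0 m³/s.
ΣQ_DR = 163.0 m³/s.
With Δt = 2 h = 7200 s, V = ΣQ_DR · Δt = 163.0 × 7200 = 1.17 × 10^6 m³.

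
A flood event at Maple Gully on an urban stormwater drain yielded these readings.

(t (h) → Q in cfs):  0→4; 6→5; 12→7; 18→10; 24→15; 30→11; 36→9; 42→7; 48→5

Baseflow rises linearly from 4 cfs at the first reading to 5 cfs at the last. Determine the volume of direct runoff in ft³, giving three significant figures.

V ≈ 7.02 × 10^5 ft³

Direct-runoff ordinates (Q − Q_b): 0.00, 0.88, 2.75, 5.62, 10.50, 6.38, 4.25, 2.12, 0.00 cfs.
ΣQ_DR = 32.50 cfs.
With Δt = 6 h = 21600 s, V = ΣQ_DR · Δt = 32.50 × 21600 = 7.02 × 10^5 ft³.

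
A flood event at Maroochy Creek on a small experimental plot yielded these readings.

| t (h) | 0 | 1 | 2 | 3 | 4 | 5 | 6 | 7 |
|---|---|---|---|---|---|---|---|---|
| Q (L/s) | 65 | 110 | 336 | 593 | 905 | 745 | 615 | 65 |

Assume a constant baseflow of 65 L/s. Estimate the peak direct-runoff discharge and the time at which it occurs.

Q_p = 840.0 L/s at t = 4 h

Subtracting baseflow gives direct-runoff ordinates: 0.0, 45.0, 271.0, 528.0, 840.0, 680.0, 550.0, 0.0 L/s.
The maximum is 840.0 L/s, occurring at the reading for t = 4 h.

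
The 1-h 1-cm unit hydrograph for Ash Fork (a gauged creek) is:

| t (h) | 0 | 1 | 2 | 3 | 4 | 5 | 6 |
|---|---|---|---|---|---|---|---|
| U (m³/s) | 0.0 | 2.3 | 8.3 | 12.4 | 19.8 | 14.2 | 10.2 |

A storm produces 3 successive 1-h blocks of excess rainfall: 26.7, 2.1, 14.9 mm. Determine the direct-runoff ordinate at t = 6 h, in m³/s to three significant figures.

By discrete convolution, Q_j = Σ (P_i / 10 mm) · U_{j−i}.
At t = 6 h (j=6): Q = (26.7/10)·10.2 + (2.1/10)·14.2 + (14.9/10)·19.8 = 59.7 m³/s.

Q ≈ 59.7 m³/s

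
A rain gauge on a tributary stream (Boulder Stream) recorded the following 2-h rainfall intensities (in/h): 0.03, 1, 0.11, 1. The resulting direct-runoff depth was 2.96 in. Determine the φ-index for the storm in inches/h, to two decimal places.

Only the 2 blocks with intensity above φ contribute runoff: 1, 1 in/h.
Σ(I−φ)·Δt = d  ⇒  (1+1 − 2φ)·2 = 2.96
φ = (2.000 − 2.96/2) / 2 = 0.26 in/h.

φ ≈ 0.26 in/h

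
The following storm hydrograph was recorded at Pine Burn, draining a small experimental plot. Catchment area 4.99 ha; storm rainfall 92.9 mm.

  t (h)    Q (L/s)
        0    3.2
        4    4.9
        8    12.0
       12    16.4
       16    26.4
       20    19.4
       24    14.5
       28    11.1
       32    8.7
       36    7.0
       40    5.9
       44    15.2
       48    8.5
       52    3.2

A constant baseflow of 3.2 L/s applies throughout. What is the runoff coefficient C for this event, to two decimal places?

ΣQ_DR = 111.6 L/s; V = ΣQ_DR·Δt = 1.607 × 10^6 L.
Runoff depth d = V / A = 32.21 mm.
C = d / P = 32.21 / 92.9 = 0.35.

C ≈ 0.35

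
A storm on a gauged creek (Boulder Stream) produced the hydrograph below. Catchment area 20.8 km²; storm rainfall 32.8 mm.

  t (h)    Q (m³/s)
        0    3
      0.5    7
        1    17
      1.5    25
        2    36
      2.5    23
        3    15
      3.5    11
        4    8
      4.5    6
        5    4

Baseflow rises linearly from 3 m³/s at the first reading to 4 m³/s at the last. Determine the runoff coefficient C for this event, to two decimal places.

ΣQ_DR = 116.5 m³/s; V = ΣQ_DR·Δt = 2.097 × 10^5 m³.
Runoff depth d = V / A = 10.08 mm.
C = d / P = 10.08 / 32.8 = 0.31.

C ≈ 0.31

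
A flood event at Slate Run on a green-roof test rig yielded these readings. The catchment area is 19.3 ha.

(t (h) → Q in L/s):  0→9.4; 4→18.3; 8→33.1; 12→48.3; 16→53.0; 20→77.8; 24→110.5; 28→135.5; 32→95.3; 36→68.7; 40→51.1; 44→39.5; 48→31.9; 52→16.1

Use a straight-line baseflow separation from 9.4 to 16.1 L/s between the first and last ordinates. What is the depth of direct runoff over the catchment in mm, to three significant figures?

Direct runoff: 0.00, 8.38, 22.67, 37.35, 41.54, 65.82, 98.01, 122.49, 81.78, 54.66, 36.55, 24.43, 16.32, 0.00 L/s; ΣQ_DR = 610.0 L/s.
V = ΣQ_DR · Δt = 610.0 × 14400 s = 8.784 × 10^6 L.
Over A = 19.3 ha, depth = V / A = 45.5 mm.

d ≈ 45.5 mm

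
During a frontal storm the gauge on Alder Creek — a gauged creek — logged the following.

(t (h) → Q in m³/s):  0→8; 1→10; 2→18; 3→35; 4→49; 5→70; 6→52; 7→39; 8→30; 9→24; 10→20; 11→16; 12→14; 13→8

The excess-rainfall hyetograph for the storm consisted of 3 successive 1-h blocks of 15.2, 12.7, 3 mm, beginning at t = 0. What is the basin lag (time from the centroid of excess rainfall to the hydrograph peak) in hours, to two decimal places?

Centroid of excess rainfall: t_c = Σ P_i·t̄_i / ΣP_i = 1.1052 h (block centres at 0.5, 1.5, 2.5 h).
Hydrograph peak occurs at t = 5 h, so basin lag t_L = 5 − 1.1052 = 3.89 h.

t_L ≈ 3.89 h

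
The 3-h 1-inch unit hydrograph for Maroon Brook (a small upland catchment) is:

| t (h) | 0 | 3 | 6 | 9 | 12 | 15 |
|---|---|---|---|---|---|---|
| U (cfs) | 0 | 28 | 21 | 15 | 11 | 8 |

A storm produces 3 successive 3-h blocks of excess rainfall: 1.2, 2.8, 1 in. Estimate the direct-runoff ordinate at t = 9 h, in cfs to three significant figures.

Q ≈ 105 cfs

By discrete convolution, Q_j = Σ (P_i / 1 in) · U_{j−i}.
At t = 9 h (j=3): Q = (1.2/1)·15 + (2.8/1)·21 + (1/1)·28 = 105 cfs.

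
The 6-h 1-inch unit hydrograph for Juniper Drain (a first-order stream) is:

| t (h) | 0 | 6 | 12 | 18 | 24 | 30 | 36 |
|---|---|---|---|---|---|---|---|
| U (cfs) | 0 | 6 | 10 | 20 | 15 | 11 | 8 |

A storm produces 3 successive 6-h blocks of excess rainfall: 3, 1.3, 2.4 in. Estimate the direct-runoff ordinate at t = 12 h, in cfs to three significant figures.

Q ≈ 37.8 cfs

By discrete convolution, Q_j = Σ (P_i / 1 in) · U_{j−i}.
At t = 12 h (j=2): Q = (3/1)·10 + (1.3/1)·6 + (2.4/1)·0 = 37.8 cfs.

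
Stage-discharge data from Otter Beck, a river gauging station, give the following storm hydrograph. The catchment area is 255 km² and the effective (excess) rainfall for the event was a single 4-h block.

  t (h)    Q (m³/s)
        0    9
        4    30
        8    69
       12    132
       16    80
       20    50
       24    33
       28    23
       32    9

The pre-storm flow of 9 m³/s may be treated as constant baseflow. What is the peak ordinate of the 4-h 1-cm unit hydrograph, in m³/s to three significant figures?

U_p ≈ 61.5 m³/s

Direct runoff: 0.0, 21.0, 60.0, 123.0, 71.0, 41.0, 24.0, 14.0, 0.0 m³/s; ΣQ_DR = 354.0 m³/s, peak = 123.0 m³/s.
Runoff depth d = ΣQ_DR·Δt / A = 354.0 × 14400 / (255 km²) = 19.99 mm.
The 1-cm UH is the DRH scaled by (10 mm)/d, so U_p = 123.0 × 10/19.99 = 61.5 m³/s.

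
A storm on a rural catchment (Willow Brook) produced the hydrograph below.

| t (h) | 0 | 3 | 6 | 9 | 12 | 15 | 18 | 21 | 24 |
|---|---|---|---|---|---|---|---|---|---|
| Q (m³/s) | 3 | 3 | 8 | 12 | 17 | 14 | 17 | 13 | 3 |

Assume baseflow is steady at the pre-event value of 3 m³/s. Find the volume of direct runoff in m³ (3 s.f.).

Direct-runoff ordinates (Q − Q_b): 0.0, 0.0, 5.0, 9.0, 14.0, 11.0, 14.0, 10.0, 0.0 m³/s.
ΣQ_DR = 63.00 m³/s.
With Δt = 3 h = 10800 s, V = ΣQ_DR · Δt = 63.00 × 10800 = 6.80 × 10^5 m³.

V ≈ 6.80 × 10^5 m³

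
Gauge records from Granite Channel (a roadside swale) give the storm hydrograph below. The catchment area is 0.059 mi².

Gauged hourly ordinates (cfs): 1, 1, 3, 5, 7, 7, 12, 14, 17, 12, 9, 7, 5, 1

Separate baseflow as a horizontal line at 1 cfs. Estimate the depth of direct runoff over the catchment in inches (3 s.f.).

Direct runoff: 0.0, 0.0, 2.0, 4.0, 6.0, 6.0, 11.0, 13.0, 16.0, 11.0, 8.0, 6.0, 4.0, 0.0 cfs; ΣQ_DR = 87.00 cfs.
V = ΣQ_DR · Δt = 87.00 × 3600 s = 3.132 × 10^5 ft³.
Over A = 0.059 mi², depth = V / A = 2.28 in.

d ≈ 2.28 in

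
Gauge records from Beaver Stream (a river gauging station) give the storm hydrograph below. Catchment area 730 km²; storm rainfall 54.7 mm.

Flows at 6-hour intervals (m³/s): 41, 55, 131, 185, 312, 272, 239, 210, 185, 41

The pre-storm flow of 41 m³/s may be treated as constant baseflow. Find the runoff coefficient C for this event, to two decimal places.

C ≈ 0.68

ΣQ_DR = 1261 m³/s; V = ΣQ_DR·Δt = 2.724 × 10^7 m³.
Runoff depth d = V / A = 37.31 mm.
C = d / P = 37.31 / 54.7 = 0.68.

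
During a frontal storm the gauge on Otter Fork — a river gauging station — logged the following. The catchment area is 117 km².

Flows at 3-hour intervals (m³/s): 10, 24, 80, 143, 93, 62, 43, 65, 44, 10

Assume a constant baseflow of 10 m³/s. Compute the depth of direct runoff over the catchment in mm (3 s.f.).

d ≈ 43.8 mm

Direct runoff: 0.0, 14.0, 70.0, 133.0, 83.0, 52.0, 33.0, 55.0, 34.0, 0.0 m³/s; ΣQ_DR = 474.0 m³/s.
V = ΣQ_DR · Δt = 474.0 × 10800 s = 5.119 × 10^6 m³.
Over A = 117 km², depth = V / A = 43.8 mm.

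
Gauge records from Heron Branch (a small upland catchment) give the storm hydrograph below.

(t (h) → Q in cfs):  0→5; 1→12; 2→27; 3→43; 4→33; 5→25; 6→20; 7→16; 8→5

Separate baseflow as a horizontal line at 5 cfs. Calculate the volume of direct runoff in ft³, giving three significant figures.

V ≈ 5.08 × 10^5 ft³

Direct-runoff ordinates (Q − Q_b): 0.0, 7.0, 22.0, 38.0, 28.0, 20.0, 15.0, 11.0, 0.0 cfs.
ΣQ_DR = 141.0 cfs.
With Δt = 1 h = 3600 s, V = ΣQ_DR · Δt = 141.0 × 3600 = 5.08 × 10^5 ft³.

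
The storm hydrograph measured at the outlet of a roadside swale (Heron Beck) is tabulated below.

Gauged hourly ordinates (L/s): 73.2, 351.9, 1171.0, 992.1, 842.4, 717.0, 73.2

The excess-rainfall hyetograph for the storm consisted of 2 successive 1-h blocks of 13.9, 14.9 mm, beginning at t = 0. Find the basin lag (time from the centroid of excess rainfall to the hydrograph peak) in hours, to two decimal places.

t_L ≈ 0.98 h

Centroid of excess rainfall: t_c = Σ P_i·t̄_i / ΣP_i = 1.0174 h (block centres at 0.5, 1.5 h).
Hydrograph peak occurs at t = 2 h, so basin lag t_L = 2 − 1.0174 = 0.98 h.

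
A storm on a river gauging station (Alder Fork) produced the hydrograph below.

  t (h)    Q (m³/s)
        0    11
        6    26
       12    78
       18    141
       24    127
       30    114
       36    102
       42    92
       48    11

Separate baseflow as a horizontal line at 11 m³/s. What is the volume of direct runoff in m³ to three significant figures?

Direct-runoff ordinates (Q − Q_b): 0.0, 15.0, 67.0, 130.0, 116.0, 103.0, 91.0, 81.0, 0.0 m³/s.
ΣQ_DR = 603.0 m³/s.
With Δt = 6 h = 21600 s, V = ΣQ_DR · Δt = 603.0 × 21600 = 1.30 × 10^7 m³.

V ≈ 1.30 × 10^7 m³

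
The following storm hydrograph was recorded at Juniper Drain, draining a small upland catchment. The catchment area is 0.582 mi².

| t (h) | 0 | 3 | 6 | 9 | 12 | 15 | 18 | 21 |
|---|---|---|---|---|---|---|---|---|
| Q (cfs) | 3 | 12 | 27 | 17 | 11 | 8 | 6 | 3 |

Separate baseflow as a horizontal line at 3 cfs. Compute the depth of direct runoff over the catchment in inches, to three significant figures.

Direct runoff: 0.0, 9.0, 24.0, 14.0, 8.0, 5.0, 3.0, 0.0 cfs; ΣQ_DR = 63.00 cfs.
V = ΣQ_DR · Δt = 63.00 × 10800 s = 6.804 × 10^5 ft³.
Over A = 0.582 mi², depth = V / A = 0.503 in.

d ≈ 0.503 in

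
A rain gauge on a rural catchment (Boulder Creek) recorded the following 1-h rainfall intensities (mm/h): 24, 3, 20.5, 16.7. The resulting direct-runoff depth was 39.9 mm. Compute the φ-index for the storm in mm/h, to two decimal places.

Only the 3 blocks with intensity above φ contribute runoff: 24, 20.5, 16.7 mm/h.
Σ(I−φ)·Δt = d  ⇒  (24+20.5+16.7 − 3φ)·1 = 39.9
φ = (61.20 − 39.9/1) / 3 = 7.10 mm/h.

φ ≈ 7.10 mm/h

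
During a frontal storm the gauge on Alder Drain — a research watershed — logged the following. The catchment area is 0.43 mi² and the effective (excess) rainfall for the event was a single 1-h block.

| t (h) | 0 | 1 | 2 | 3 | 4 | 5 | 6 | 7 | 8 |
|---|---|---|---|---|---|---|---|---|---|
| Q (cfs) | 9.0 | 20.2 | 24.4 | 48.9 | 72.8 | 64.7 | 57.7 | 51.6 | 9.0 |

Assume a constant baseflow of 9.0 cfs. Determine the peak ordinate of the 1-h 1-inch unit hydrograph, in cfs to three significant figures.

U_p ≈ 63.8 cfs

Direct runoff: 0.0, 11.2, 15.4, 39.9, 63.8, 55.7, 48.7, 42.6, 0.0 cfs; ΣQ_DR = 277.3 cfs, peak = 63.8 cfs.
Runoff depth d = ΣQ_DR·Δt / A = 277.3 × 3600 / (0.43 mi²) = 0.9993 in.
The 1-inch UH is the DRH scaled by (1 in)/d, so U_p = 63.8 × 1/0.9993 = 63.8 cfs.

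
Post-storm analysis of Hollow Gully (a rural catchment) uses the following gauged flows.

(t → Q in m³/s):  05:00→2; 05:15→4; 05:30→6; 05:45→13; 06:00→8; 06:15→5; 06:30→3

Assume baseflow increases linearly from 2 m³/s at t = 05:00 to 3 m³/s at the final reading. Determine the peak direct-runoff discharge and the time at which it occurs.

Q_p = 10.50 m³/s at t = 05:45

Subtracting baseflow gives direct-runoff ordinates: 0.00, 1.83, 3.67, 10.50, 5.33, 2.17, 0.00 m³/s.
The maximum is 10.50 m³/s, occurring at the reading for t = 05:45.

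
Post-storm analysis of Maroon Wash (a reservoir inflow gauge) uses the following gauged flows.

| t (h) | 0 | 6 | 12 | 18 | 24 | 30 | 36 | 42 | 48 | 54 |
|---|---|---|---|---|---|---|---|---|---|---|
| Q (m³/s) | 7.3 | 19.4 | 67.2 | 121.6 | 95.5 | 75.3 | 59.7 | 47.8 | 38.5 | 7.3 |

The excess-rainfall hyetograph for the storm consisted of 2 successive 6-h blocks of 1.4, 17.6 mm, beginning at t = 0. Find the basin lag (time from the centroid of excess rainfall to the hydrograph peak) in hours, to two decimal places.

t_L ≈ 9.44 h

Centroid of excess rainfall: t_c = Σ P_i·t̄_i / ΣP_i = 8.5579 h (block centres at 3, 9 h).
Hydrograph peak occurs at t = 18 h, so basin lag t_L = 18 − 8.5579 = 9.44 h.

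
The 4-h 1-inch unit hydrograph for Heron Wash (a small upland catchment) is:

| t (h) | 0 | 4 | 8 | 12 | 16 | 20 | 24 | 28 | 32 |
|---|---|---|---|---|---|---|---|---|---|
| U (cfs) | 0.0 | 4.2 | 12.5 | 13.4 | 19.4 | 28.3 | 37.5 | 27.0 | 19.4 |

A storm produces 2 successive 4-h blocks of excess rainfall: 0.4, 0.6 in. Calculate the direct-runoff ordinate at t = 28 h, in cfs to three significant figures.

Q ≈ 33.3 cfs

By discrete convolution, Q_j = Σ (P_i / 1 in) · U_{j−i}.
At t = 28 h (j=7): Q = (0.4/1)·27.0 + (0.6/1)·37.5 = 33.3 cfs.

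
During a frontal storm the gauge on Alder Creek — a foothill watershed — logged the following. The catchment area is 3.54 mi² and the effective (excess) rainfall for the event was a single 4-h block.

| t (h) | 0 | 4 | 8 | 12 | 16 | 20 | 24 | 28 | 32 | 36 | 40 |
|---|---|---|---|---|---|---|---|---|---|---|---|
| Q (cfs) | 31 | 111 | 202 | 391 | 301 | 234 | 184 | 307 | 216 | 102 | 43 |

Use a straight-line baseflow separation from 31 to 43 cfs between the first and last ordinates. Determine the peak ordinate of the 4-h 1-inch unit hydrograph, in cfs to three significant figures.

Direct runoff: 0.00, 78.80, 168.60, 356.40, 265.20, 197.00, 145.80, 267.60, 175.40, 60.20, 0.00 cfs; ΣQ_DR = 1715 cfs, peak = 356.40 cfs.
Runoff depth d = ΣQ_DR·Δt / A = 1715 × 14400 / (3.54 mi²) = 3.003 in.
The 1-inch UH is the DRH scaled by (1 in)/d, so U_p = 356.40 × 1/3.003 = 119 cfs.

U_p ≈ 119 cfs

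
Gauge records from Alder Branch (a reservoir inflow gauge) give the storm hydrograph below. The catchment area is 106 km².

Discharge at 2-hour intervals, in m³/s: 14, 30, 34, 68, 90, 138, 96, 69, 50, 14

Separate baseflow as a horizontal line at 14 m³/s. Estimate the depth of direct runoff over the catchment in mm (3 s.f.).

Direct runoff: 0.0, 16.0, 20.0, 54.0, 76.0, 124.0, 82.0, 55.0, 36.0, 0.0 m³/s; ΣQ_DR = 463.0 m³/s.
V = ΣQ_DR · Δt = 463.0 × 7200 s = 3.334 × 10^6 m³.
Over A = 106 km², depth = V / A = 31.4 mm.

d ≈ 31.4 mm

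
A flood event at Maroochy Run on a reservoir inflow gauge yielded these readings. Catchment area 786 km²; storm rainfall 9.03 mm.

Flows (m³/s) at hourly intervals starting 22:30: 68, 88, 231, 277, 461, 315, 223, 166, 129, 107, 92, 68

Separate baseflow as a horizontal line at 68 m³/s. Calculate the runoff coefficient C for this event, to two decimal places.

ΣQ_DR = 1409 m³/s; V = ΣQ_DR·Δt = 5.072 × 10^6 m³.
Runoff depth d = V / A = 6.453 mm.
C = d / P = 6.453 / 9.03 = 0.71.

C ≈ 0.71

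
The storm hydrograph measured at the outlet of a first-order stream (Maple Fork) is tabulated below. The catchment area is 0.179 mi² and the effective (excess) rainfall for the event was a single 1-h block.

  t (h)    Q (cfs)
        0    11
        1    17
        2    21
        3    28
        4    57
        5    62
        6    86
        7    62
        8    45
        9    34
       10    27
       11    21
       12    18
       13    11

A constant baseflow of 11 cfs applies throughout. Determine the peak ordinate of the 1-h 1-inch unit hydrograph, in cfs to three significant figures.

U_p ≈ 25.0 cfs

Direct runoff: 0.0, 6.0, 10.0, 17.0, 46.0, 51.0, 75.0, 51.0, 34.0, 23.0, 16.0, 10.0, 7.0, 0.0 cfs; ΣQ_DR = 346.0 cfs, peak = 75.0 cfs.
Runoff depth d = ΣQ_DR·Δt / A = 346.0 × 3600 / (0.179 mi²) = 2.995 in.
The 1-inch UH is the DRH scaled by (1 in)/d, so U_p = 75.0 × 1/2.995 = 25.0 cfs.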